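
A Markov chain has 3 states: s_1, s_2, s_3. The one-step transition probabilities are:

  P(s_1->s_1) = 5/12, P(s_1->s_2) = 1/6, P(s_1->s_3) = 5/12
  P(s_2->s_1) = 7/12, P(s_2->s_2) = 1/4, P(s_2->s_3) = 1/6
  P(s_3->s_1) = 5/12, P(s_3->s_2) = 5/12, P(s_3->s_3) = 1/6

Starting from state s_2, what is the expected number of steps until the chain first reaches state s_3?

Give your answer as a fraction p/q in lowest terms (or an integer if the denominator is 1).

Answer: 24/7

Derivation:
Let h_i = expected steps to first reach s_3 from state i.
Boundary: h_s_3 = 0.
First-step equations for the other states:
  h_s_1 = 1 + 5/12*h_s_1 + 1/6*h_s_2 + 5/12*h_s_3
  h_s_2 = 1 + 7/12*h_s_1 + 1/4*h_s_2 + 1/6*h_s_3

Substituting h_s_3 = 0 and rearranging gives the linear system (I - Q) h = 1:
  [7/12, -1/6] . (h_s_1, h_s_2) = 1
  [-7/12, 3/4] . (h_s_1, h_s_2) = 1

Solving yields:
  h_s_1 = 132/49
  h_s_2 = 24/7

Starting state is s_2, so the expected hitting time is h_s_2 = 24/7.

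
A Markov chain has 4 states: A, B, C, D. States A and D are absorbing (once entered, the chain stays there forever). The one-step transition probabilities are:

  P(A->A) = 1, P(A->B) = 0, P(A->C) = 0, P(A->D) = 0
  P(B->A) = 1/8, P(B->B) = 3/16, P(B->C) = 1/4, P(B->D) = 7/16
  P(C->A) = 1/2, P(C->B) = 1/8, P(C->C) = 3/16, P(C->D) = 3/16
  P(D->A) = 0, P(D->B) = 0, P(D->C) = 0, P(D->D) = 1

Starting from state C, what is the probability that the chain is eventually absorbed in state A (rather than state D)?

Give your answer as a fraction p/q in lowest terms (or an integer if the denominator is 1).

Let a_i = P(absorbed in A | start in state i).
Boundary conditions: a_A = 1, a_D = 0.
For each transient state i, a_i = sum_j P(i->j) * a_j:
  a_B = 1/8*a_A + 3/16*a_B + 1/4*a_C + 7/16*a_D
  a_C = 1/2*a_A + 1/8*a_B + 3/16*a_C + 3/16*a_D

Substituting a_A = 1 and a_D = 0, rearrange to (I - Q) a = r where r[i] = P(i -> A):
  [13/16, -1/4] . (a_B, a_C) = 1/8
  [-1/8, 13/16] . (a_B, a_C) = 1/2

Solving yields:
  a_B = 58/161
  a_C = 108/161

Starting state is C, so the absorption probability is a_C = 108/161.

Answer: 108/161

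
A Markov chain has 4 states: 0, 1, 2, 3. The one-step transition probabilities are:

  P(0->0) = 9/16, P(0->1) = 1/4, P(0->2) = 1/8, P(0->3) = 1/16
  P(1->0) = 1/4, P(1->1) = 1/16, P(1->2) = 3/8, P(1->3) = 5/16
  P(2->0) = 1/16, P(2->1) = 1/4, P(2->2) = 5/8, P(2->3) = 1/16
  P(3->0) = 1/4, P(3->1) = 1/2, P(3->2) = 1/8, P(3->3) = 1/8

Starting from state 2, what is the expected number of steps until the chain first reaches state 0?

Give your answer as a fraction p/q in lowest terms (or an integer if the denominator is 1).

Answer: 2152/283

Derivation:
Let h_i = expected steps to first reach 0 from state i.
Boundary: h_0 = 0.
First-step equations for the other states:
  h_1 = 1 + 1/4*h_0 + 1/16*h_1 + 3/8*h_2 + 5/16*h_3
  h_2 = 1 + 1/16*h_0 + 1/4*h_1 + 5/8*h_2 + 1/16*h_3
  h_3 = 1 + 1/4*h_0 + 1/2*h_1 + 1/8*h_2 + 1/8*h_3

Substituting h_0 = 0 and rearranging gives the linear system (I - Q) h = 1:
  [15/16, -3/8, -5/16] . (h_1, h_2, h_3) = 1
  [-1/4, 3/8, -1/16] . (h_1, h_2, h_3) = 1
  [-1/2, -1/8, 7/8] . (h_1, h_2, h_3) = 1

Solving yields:
  h_1 = 1696/283
  h_2 = 2152/283
  h_3 = 1600/283

Starting state is 2, so the expected hitting time is h_2 = 2152/283.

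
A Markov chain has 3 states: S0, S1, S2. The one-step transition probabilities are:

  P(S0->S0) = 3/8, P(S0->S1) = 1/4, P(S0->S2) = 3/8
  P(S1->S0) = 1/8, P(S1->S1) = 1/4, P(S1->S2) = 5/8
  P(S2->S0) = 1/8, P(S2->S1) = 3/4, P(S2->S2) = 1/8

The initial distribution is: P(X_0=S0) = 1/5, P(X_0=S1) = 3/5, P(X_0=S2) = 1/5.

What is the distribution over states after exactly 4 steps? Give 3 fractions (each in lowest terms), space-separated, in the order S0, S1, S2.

Propagating the distribution step by step (d_{t+1} = d_t * P):
d_0 = (S0=1/5, S1=3/5, S2=1/5)
  d_1[S0] = 1/5*3/8 + 3/5*1/8 + 1/5*1/8 = 7/40
  d_1[S1] = 1/5*1/4 + 3/5*1/4 + 1/5*3/4 = 7/20
  d_1[S2] = 1/5*3/8 + 3/5*5/8 + 1/5*1/8 = 19/40
d_1 = (S0=7/40, S1=7/20, S2=19/40)
  d_2[S0] = 7/40*3/8 + 7/20*1/8 + 19/40*1/8 = 27/160
  d_2[S1] = 7/40*1/4 + 7/20*1/4 + 19/40*3/4 = 39/80
  d_2[S2] = 7/40*3/8 + 7/20*5/8 + 19/40*1/8 = 11/32
d_2 = (S0=27/160, S1=39/80, S2=11/32)
  d_3[S0] = 27/160*3/8 + 39/80*1/8 + 11/32*1/8 = 107/640
  d_3[S1] = 27/160*1/4 + 39/80*1/4 + 11/32*3/4 = 27/64
  d_3[S2] = 27/160*3/8 + 39/80*5/8 + 11/32*1/8 = 263/640
d_3 = (S0=107/640, S1=27/64, S2=263/640)
  d_4[S0] = 107/640*3/8 + 27/64*1/8 + 263/640*1/8 = 427/2560
  d_4[S1] = 107/640*1/4 + 27/64*1/4 + 263/640*3/4 = 583/1280
  d_4[S2] = 107/640*3/8 + 27/64*5/8 + 263/640*1/8 = 967/2560
d_4 = (S0=427/2560, S1=583/1280, S2=967/2560)

Answer: 427/2560 583/1280 967/2560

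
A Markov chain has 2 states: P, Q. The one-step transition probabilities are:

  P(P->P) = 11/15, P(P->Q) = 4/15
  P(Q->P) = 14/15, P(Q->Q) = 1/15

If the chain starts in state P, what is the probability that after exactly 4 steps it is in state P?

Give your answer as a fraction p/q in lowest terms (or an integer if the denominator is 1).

Answer: 1459/1875

Derivation:
Computing P^4 by repeated multiplication:
P^1 =
  P: [11/15, 4/15]
  Q: [14/15, 1/15]
P^2 =
  P: [59/75, 16/75]
  Q: [56/75, 19/75]
P^3 =
  P: [97/125, 28/125]
  Q: [98/125, 27/125]
P^4 =
  P: [1459/1875, 416/1875]
  Q: [1456/1875, 419/1875]

(P^4)[P -> P] = 1459/1875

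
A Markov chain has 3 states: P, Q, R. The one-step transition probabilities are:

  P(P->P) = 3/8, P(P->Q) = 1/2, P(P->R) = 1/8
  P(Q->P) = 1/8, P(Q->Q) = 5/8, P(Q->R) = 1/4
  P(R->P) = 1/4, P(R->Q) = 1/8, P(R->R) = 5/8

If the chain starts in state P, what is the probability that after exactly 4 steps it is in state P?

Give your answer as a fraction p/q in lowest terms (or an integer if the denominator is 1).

Computing P^4 by repeated multiplication:
P^1 =
  P: [3/8, 1/2, 1/8]
  Q: [1/8, 5/8, 1/4]
  R: [1/4, 1/8, 5/8]
P^2 =
  P: [15/64, 33/64, 1/4]
  Q: [3/16, 31/64, 21/64]
  R: [17/64, 9/32, 29/64]
P^3 =
  P: [55/256, 241/512, 161/512]
  Q: [109/512, 7/16, 179/512]
  R: [127/512, 187/512, 99/256]
P^4 =
  P: [893/4096, 903/2048, 1397/4096]
  Q: [909/4096, 1735/4096, 363/1024]
  R: [241/1024, 1641/4096, 1491/4096]

(P^4)[P -> P] = 893/4096

Answer: 893/4096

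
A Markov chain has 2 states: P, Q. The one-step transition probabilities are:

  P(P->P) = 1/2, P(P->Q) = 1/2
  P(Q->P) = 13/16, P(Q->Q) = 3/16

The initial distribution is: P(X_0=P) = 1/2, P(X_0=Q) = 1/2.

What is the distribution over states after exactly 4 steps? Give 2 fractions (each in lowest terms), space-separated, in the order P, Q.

Propagating the distribution step by step (d_{t+1} = d_t * P):
d_0 = (P=1/2, Q=1/2)
  d_1[P] = 1/2*1/2 + 1/2*13/16 = 21/32
  d_1[Q] = 1/2*1/2 + 1/2*3/16 = 11/32
d_1 = (P=21/32, Q=11/32)
  d_2[P] = 21/32*1/2 + 11/32*13/16 = 311/512
  d_2[Q] = 21/32*1/2 + 11/32*3/16 = 201/512
d_2 = (P=311/512, Q=201/512)
  d_3[P] = 311/512*1/2 + 201/512*13/16 = 5101/8192
  d_3[Q] = 311/512*1/2 + 201/512*3/16 = 3091/8192
d_3 = (P=5101/8192, Q=3091/8192)
  d_4[P] = 5101/8192*1/2 + 3091/8192*13/16 = 80991/131072
  d_4[Q] = 5101/8192*1/2 + 3091/8192*3/16 = 50081/131072
d_4 = (P=80991/131072, Q=50081/131072)

Answer: 80991/131072 50081/131072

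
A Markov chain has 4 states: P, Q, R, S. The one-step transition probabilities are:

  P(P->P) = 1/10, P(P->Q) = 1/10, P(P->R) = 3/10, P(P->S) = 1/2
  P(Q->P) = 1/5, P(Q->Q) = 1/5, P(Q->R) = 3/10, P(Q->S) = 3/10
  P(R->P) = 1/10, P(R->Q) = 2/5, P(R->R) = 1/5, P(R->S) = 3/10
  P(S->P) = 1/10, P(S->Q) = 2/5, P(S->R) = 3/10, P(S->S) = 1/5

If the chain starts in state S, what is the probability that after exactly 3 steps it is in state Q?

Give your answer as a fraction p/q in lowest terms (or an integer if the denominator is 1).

Computing P^3 by repeated multiplication:
P^1 =
  P: [1/10, 1/10, 3/10, 1/2]
  Q: [1/5, 1/5, 3/10, 3/10]
  R: [1/10, 2/5, 1/5, 3/10]
  S: [1/10, 2/5, 3/10, 1/5]
P^2 =
  P: [11/100, 7/20, 27/100, 27/100]
  Q: [3/25, 3/10, 27/100, 31/100]
  R: [7/50, 29/100, 7/25, 29/100]
  S: [7/50, 29/100, 27/100, 3/10]
P^3 =
  P: [27/200, 297/1000, 273/1000, 59/200]
  Q: [13/100, 38/125, 273/1000, 293/1000]
  R: [129/1000, 3/10, 34/125, 299/1000]
  S: [129/1000, 3/10, 273/1000, 149/500]

(P^3)[S -> Q] = 3/10

Answer: 3/10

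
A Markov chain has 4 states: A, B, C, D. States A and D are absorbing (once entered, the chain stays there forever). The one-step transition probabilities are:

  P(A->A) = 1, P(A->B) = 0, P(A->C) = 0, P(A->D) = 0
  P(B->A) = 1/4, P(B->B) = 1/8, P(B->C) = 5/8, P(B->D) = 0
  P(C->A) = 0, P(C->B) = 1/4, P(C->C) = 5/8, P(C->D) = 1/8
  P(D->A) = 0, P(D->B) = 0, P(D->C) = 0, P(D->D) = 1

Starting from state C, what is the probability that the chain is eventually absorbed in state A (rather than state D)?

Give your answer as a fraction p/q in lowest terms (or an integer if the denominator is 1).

Answer: 4/11

Derivation:
Let a_i = P(absorbed in A | start in state i).
Boundary conditions: a_A = 1, a_D = 0.
For each transient state i, a_i = sum_j P(i->j) * a_j:
  a_B = 1/4*a_A + 1/8*a_B + 5/8*a_C + 0*a_D
  a_C = 0*a_A + 1/4*a_B + 5/8*a_C + 1/8*a_D

Substituting a_A = 1 and a_D = 0, rearrange to (I - Q) a = r where r[i] = P(i -> A):
  [7/8, -5/8] . (a_B, a_C) = 1/4
  [-1/4, 3/8] . (a_B, a_C) = 0

Solving yields:
  a_B = 6/11
  a_C = 4/11

Starting state is C, so the absorption probability is a_C = 4/11.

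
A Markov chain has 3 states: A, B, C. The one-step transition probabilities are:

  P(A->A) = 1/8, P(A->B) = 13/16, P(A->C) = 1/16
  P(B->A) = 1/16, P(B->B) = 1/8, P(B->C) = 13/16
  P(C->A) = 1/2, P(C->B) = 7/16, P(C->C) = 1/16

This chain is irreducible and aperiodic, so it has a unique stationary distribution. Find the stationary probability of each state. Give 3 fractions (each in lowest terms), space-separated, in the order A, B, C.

Answer: 17/72 101/252 61/168

Derivation:
The stationary distribution satisfies pi = pi * P, i.e.:
  pi_A = 1/8*pi_A + 1/16*pi_B + 1/2*pi_C
  pi_B = 13/16*pi_A + 1/8*pi_B + 7/16*pi_C
  pi_C = 1/16*pi_A + 13/16*pi_B + 1/16*pi_C
with normalization: pi_A + pi_B + pi_C = 1.

Using the first 2 balance equations plus normalization, the linear system A*pi = b is:
  [-7/8, 1/16, 1/2] . pi = 0
  [13/16, -7/8, 7/16] . pi = 0
  [1, 1, 1] . pi = 1

Solving yields:
  pi_A = 17/72
  pi_B = 101/252
  pi_C = 61/168

Verification (pi * P):
  17/72*1/8 + 101/252*1/16 + 61/168*1/2 = 17/72 = pi_A  (ok)
  17/72*13/16 + 101/252*1/8 + 61/168*7/16 = 101/252 = pi_B  (ok)
  17/72*1/16 + 101/252*13/16 + 61/168*1/16 = 61/168 = pi_C  (ok)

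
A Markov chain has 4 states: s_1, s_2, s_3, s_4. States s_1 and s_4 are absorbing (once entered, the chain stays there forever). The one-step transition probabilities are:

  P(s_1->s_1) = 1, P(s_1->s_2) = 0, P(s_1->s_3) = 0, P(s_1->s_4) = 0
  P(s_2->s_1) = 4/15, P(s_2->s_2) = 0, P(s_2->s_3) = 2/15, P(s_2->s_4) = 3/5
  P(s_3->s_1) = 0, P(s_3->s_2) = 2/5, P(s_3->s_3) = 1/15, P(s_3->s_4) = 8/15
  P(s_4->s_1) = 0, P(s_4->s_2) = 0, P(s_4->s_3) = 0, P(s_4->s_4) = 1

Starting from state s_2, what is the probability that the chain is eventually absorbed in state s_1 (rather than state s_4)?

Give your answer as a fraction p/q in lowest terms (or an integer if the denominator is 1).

Let a_i = P(absorbed in s_1 | start in state i).
Boundary conditions: a_s_1 = 1, a_s_4 = 0.
For each transient state i, a_i = sum_j P(i->j) * a_j:
  a_s_2 = 4/15*a_s_1 + 0*a_s_2 + 2/15*a_s_3 + 3/5*a_s_4
  a_s_3 = 0*a_s_1 + 2/5*a_s_2 + 1/15*a_s_3 + 8/15*a_s_4

Substituting a_s_1 = 1 and a_s_4 = 0, rearrange to (I - Q) a = r where r[i] = P(i -> s_1):
  [1, -2/15] . (a_s_2, a_s_3) = 4/15
  [-2/5, 14/15] . (a_s_2, a_s_3) = 0

Solving yields:
  a_s_2 = 28/99
  a_s_3 = 4/33

Starting state is s_2, so the absorption probability is a_s_2 = 28/99.

Answer: 28/99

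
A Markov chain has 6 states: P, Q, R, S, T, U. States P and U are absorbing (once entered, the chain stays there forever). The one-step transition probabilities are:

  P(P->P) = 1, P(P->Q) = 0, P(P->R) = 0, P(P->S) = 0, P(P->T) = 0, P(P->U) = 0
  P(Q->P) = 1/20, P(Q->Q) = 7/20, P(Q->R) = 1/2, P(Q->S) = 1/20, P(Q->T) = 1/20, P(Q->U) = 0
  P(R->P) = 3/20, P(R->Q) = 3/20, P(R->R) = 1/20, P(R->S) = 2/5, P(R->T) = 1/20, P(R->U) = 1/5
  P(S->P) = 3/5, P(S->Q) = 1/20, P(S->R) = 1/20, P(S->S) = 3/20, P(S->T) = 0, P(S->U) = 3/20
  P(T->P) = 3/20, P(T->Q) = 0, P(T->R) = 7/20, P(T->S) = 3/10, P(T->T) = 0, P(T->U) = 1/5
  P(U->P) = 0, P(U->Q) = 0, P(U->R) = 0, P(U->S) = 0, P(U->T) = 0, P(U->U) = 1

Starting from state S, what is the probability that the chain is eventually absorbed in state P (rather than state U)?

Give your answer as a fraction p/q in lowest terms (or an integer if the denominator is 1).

Let a_i = P(absorbed in P | start in state i).
Boundary conditions: a_P = 1, a_U = 0.
For each transient state i, a_i = sum_j P(i->j) * a_j:
  a_Q = 1/20*a_P + 7/20*a_Q + 1/2*a_R + 1/20*a_S + 1/20*a_T + 0*a_U
  a_R = 3/20*a_P + 3/20*a_Q + 1/20*a_R + 2/5*a_S + 1/20*a_T + 1/5*a_U
  a_S = 3/5*a_P + 1/20*a_Q + 1/20*a_R + 3/20*a_S + 0*a_T + 3/20*a_U
  a_T = 3/20*a_P + 0*a_Q + 7/20*a_R + 3/10*a_S + 0*a_T + 1/5*a_U

Substituting a_P = 1 and a_U = 0, rearrange to (I - Q) a = r where r[i] = P(i -> P):
  [13/20, -1/2, -1/20, -1/20] . (a_Q, a_R, a_S, a_T) = 1/20
  [-3/20, 19/20, -2/5, -1/20] . (a_Q, a_R, a_S, a_T) = 3/20
  [-1/20, -1/20, 17/20, 0] . (a_Q, a_R, a_S, a_T) = 3/5
  [0, -7/20, -3/10, 1] . (a_Q, a_R, a_S, a_T) = 3/20

Solving yields:
  a_Q = 352/531
  a_R = 331/531
  a_S = 415/531
  a_T = 320/531

Starting state is S, so the absorption probability is a_S = 415/531.

Answer: 415/531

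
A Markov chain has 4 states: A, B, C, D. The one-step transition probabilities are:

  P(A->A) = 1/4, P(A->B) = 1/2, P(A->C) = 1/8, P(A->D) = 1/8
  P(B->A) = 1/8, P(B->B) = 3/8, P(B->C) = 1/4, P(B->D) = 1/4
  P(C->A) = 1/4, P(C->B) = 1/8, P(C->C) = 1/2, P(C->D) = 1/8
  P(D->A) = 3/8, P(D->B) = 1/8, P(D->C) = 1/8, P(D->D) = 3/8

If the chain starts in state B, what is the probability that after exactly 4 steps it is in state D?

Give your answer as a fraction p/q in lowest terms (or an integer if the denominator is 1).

Computing P^4 by repeated multiplication:
P^1 =
  A: [1/4, 1/2, 1/8, 1/8]
  B: [1/8, 3/8, 1/4, 1/4]
  C: [1/4, 1/8, 1/2, 1/8]
  D: [3/8, 1/8, 1/8, 3/8]
P^2 =
  A: [13/64, 11/32, 15/64, 7/32]
  B: [15/64, 17/64, 17/64, 15/64]
  C: [1/4, 1/4, 21/64, 11/64]
  D: [9/32, 19/64, 3/16, 15/64]
P^3 =
  A: [15/64, 147/512, 131/512, 57/256]
  B: [63/256, 143/512, 33/128, 111/512]
  C: [123/512, 9/32, 143/512, 51/256]
  D: [31/128, 39/128, 119/512, 113/512]
P^4 =
  A: [991/4096, 583/2048, 263/1024, 887/4096]
  B: [31/128, 147/512, 1051/4096, 877/4096]
  C: [491/2048, 1169/4096, 1085/4096, 215/1024]
  D: [981/4096, 299/1024, 1025/4096, 447/2048]

(P^4)[B -> D] = 877/4096

Answer: 877/4096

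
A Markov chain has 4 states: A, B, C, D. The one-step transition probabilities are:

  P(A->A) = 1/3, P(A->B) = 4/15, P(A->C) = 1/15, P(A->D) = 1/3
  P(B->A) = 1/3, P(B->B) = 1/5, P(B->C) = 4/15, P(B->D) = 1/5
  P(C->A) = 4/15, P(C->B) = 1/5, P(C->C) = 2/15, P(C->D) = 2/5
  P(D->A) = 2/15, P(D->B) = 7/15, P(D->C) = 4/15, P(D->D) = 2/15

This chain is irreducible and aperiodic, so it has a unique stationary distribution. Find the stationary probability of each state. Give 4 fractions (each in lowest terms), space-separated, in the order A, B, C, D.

Answer: 369/1369 392/1369 257/1369 351/1369

Derivation:
The stationary distribution satisfies pi = pi * P, i.e.:
  pi_A = 1/3*pi_A + 1/3*pi_B + 4/15*pi_C + 2/15*pi_D
  pi_B = 4/15*pi_A + 1/5*pi_B + 1/5*pi_C + 7/15*pi_D
  pi_C = 1/15*pi_A + 4/15*pi_B + 2/15*pi_C + 4/15*pi_D
  pi_D = 1/3*pi_A + 1/5*pi_B + 2/5*pi_C + 2/15*pi_D
with normalization: pi_A + pi_B + pi_C + pi_D = 1.

Using the first 3 balance equations plus normalization, the linear system A*pi = b is:
  [-2/3, 1/3, 4/15, 2/15] . pi = 0
  [4/15, -4/5, 1/5, 7/15] . pi = 0
  [1/15, 4/15, -13/15, 4/15] . pi = 0
  [1, 1, 1, 1] . pi = 1

Solving yields:
  pi_A = 369/1369
  pi_B = 392/1369
  pi_C = 257/1369
  pi_D = 351/1369

Verification (pi * P):
  369/1369*1/3 + 392/1369*1/3 + 257/1369*4/15 + 351/1369*2/15 = 369/1369 = pi_A  (ok)
  369/1369*4/15 + 392/1369*1/5 + 257/1369*1/5 + 351/1369*7/15 = 392/1369 = pi_B  (ok)
  369/1369*1/15 + 392/1369*4/15 + 257/1369*2/15 + 351/1369*4/15 = 257/1369 = pi_C  (ok)
  369/1369*1/3 + 392/1369*1/5 + 257/1369*2/5 + 351/1369*2/15 = 351/1369 = pi_D  (ok)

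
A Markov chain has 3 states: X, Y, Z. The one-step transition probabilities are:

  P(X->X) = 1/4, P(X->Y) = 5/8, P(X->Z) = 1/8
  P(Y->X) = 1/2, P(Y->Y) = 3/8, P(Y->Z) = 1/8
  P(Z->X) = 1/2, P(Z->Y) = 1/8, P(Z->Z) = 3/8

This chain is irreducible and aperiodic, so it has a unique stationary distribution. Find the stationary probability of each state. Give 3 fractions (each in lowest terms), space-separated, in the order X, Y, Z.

The stationary distribution satisfies pi = pi * P, i.e.:
  pi_X = 1/4*pi_X + 1/2*pi_Y + 1/2*pi_Z
  pi_Y = 5/8*pi_X + 3/8*pi_Y + 1/8*pi_Z
  pi_Z = 1/8*pi_X + 1/8*pi_Y + 3/8*pi_Z
with normalization: pi_X + pi_Y + pi_Z = 1.

Using the first 2 balance equations plus normalization, the linear system A*pi = b is:
  [-3/4, 1/2, 1/2] . pi = 0
  [5/8, -5/8, 1/8] . pi = 0
  [1, 1, 1] . pi = 1

Solving yields:
  pi_X = 2/5
  pi_Y = 13/30
  pi_Z = 1/6

Verification (pi * P):
  2/5*1/4 + 13/30*1/2 + 1/6*1/2 = 2/5 = pi_X  (ok)
  2/5*5/8 + 13/30*3/8 + 1/6*1/8 = 13/30 = pi_Y  (ok)
  2/5*1/8 + 13/30*1/8 + 1/6*3/8 = 1/6 = pi_Z  (ok)

Answer: 2/5 13/30 1/6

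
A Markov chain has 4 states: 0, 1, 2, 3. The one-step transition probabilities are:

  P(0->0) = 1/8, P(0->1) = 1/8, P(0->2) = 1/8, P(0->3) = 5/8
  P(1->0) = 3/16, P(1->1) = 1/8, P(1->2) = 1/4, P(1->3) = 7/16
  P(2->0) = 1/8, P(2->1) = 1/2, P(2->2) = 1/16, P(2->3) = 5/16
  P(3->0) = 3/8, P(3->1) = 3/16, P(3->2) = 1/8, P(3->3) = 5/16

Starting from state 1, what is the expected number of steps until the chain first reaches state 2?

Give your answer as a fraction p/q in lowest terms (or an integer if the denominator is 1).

Let h_i = expected steps to first reach 2 from state i.
Boundary: h_2 = 0.
First-step equations for the other states:
  h_0 = 1 + 1/8*h_0 + 1/8*h_1 + 1/8*h_2 + 5/8*h_3
  h_1 = 1 + 3/16*h_0 + 1/8*h_1 + 1/4*h_2 + 7/16*h_3
  h_3 = 1 + 3/8*h_0 + 3/16*h_1 + 1/8*h_2 + 5/16*h_3

Substituting h_2 = 0 and rearranging gives the linear system (I - Q) h = 1:
  [7/8, -1/8, -5/8] . (h_0, h_1, h_3) = 1
  [-3/16, 7/8, -7/16] . (h_0, h_1, h_3) = 1
  [-3/8, -3/16, 11/16] . (h_0, h_1, h_3) = 1

Solving yields:
  h_0 = 2712/391
  h_1 = 2376/391
  h_3 = 2696/391

Starting state is 1, so the expected hitting time is h_1 = 2376/391.

Answer: 2376/391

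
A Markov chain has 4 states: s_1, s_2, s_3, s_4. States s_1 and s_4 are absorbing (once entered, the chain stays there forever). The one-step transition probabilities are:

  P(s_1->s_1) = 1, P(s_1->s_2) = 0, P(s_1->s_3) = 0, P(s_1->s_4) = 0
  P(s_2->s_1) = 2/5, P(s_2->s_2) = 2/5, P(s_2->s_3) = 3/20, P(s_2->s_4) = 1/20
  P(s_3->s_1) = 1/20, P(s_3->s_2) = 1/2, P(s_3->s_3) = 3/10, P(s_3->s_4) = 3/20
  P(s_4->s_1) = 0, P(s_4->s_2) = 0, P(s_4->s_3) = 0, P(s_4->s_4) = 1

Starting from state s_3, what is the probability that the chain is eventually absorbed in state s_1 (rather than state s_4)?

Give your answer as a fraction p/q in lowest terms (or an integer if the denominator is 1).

Let a_i = P(absorbed in s_1 | start in state i).
Boundary conditions: a_s_1 = 1, a_s_4 = 0.
For each transient state i, a_i = sum_j P(i->j) * a_j:
  a_s_2 = 2/5*a_s_1 + 2/5*a_s_2 + 3/20*a_s_3 + 1/20*a_s_4
  a_s_3 = 1/20*a_s_1 + 1/2*a_s_2 + 3/10*a_s_3 + 3/20*a_s_4

Substituting a_s_1 = 1 and a_s_4 = 0, rearrange to (I - Q) a = r where r[i] = P(i -> s_1):
  [3/5, -3/20] . (a_s_2, a_s_3) = 2/5
  [-1/2, 7/10] . (a_s_2, a_s_3) = 1/20

Solving yields:
  a_s_2 = 5/6
  a_s_3 = 2/3

Starting state is s_3, so the absorption probability is a_s_3 = 2/3.

Answer: 2/3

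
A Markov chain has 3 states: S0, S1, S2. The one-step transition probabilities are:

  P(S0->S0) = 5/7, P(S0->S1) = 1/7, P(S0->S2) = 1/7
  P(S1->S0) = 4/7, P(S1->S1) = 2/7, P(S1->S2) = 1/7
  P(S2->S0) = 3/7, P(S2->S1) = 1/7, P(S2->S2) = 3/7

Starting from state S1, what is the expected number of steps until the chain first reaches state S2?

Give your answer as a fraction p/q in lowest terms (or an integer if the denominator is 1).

Answer: 7

Derivation:
Let h_i = expected steps to first reach S2 from state i.
Boundary: h_S2 = 0.
First-step equations for the other states:
  h_S0 = 1 + 5/7*h_S0 + 1/7*h_S1 + 1/7*h_S2
  h_S1 = 1 + 4/7*h_S0 + 2/7*h_S1 + 1/7*h_S2

Substituting h_S2 = 0 and rearranging gives the linear system (I - Q) h = 1:
  [2/7, -1/7] . (h_S0, h_S1) = 1
  [-4/7, 5/7] . (h_S0, h_S1) = 1

Solving yields:
  h_S0 = 7
  h_S1 = 7

Starting state is S1, so the expected hitting time is h_S1 = 7.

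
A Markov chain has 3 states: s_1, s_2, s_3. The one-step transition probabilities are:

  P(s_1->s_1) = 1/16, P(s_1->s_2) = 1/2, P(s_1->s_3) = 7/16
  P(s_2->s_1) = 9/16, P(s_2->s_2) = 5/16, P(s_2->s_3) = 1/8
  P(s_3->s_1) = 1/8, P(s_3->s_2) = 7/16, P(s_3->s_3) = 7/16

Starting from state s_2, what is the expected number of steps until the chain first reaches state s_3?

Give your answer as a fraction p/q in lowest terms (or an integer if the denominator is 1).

Let h_i = expected steps to first reach s_3 from state i.
Boundary: h_s_3 = 0.
First-step equations for the other states:
  h_s_1 = 1 + 1/16*h_s_1 + 1/2*h_s_2 + 7/16*h_s_3
  h_s_2 = 1 + 9/16*h_s_1 + 5/16*h_s_2 + 1/8*h_s_3

Substituting h_s_3 = 0 and rearranging gives the linear system (I - Q) h = 1:
  [15/16, -1/2] . (h_s_1, h_s_2) = 1
  [-9/16, 11/16] . (h_s_1, h_s_2) = 1

Solving yields:
  h_s_1 = 304/93
  h_s_2 = 128/31

Starting state is s_2, so the expected hitting time is h_s_2 = 128/31.

Answer: 128/31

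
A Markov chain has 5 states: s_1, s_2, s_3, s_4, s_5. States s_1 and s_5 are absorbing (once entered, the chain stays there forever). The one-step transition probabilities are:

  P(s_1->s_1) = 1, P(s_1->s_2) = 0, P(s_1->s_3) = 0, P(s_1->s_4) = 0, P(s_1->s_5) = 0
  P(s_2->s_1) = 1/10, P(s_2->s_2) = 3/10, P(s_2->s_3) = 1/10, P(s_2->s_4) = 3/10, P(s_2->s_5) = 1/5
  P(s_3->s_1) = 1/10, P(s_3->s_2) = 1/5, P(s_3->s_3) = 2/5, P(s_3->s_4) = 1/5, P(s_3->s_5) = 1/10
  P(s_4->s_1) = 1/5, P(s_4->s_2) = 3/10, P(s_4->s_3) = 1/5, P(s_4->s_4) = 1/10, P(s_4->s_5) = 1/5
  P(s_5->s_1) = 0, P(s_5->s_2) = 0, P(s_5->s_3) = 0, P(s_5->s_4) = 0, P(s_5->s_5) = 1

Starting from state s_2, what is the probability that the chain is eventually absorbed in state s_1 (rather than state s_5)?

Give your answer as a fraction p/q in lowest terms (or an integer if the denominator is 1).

Answer: 21/52

Derivation:
Let a_i = P(absorbed in s_1 | start in state i).
Boundary conditions: a_s_1 = 1, a_s_5 = 0.
For each transient state i, a_i = sum_j P(i->j) * a_j:
  a_s_2 = 1/10*a_s_1 + 3/10*a_s_2 + 1/10*a_s_3 + 3/10*a_s_4 + 1/5*a_s_5
  a_s_3 = 1/10*a_s_1 + 1/5*a_s_2 + 2/5*a_s_3 + 1/5*a_s_4 + 1/10*a_s_5
  a_s_4 = 1/5*a_s_1 + 3/10*a_s_2 + 1/5*a_s_3 + 1/10*a_s_4 + 1/5*a_s_5

Substituting a_s_1 = 1 and a_s_5 = 0, rearrange to (I - Q) a = r where r[i] = P(i -> s_1):
  [7/10, -1/10, -3/10] . (a_s_2, a_s_3, a_s_4) = 1/10
  [-1/5, 3/5, -1/5] . (a_s_2, a_s_3, a_s_4) = 1/10
  [-3/10, -1/5, 9/10] . (a_s_2, a_s_3, a_s_4) = 1/5

Solving yields:
  a_s_2 = 21/52
  a_s_3 = 59/130
  a_s_4 = 119/260

Starting state is s_2, so the absorption probability is a_s_2 = 21/52.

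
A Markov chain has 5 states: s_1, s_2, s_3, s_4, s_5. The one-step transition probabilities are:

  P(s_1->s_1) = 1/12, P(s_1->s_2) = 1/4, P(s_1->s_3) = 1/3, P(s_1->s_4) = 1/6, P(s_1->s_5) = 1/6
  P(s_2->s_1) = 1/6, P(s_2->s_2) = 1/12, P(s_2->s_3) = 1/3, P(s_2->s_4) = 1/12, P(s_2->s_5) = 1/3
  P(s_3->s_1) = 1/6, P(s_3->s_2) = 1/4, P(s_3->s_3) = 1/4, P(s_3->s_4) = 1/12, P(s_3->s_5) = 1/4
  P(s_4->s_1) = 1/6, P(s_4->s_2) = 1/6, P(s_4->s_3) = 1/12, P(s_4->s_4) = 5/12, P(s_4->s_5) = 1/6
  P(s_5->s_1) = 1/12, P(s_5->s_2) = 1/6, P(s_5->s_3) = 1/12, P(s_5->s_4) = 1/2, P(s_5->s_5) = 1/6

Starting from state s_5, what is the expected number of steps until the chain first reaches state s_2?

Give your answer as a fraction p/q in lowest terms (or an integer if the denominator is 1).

Answer: 6304/1189

Derivation:
Let h_i = expected steps to first reach s_2 from state i.
Boundary: h_s_2 = 0.
First-step equations for the other states:
  h_s_1 = 1 + 1/12*h_s_1 + 1/4*h_s_2 + 1/3*h_s_3 + 1/6*h_s_4 + 1/6*h_s_5
  h_s_3 = 1 + 1/6*h_s_1 + 1/4*h_s_2 + 1/4*h_s_3 + 1/12*h_s_4 + 1/4*h_s_5
  h_s_4 = 1 + 1/6*h_s_1 + 1/6*h_s_2 + 1/12*h_s_3 + 5/12*h_s_4 + 1/6*h_s_5
  h_s_5 = 1 + 1/12*h_s_1 + 1/6*h_s_2 + 1/12*h_s_3 + 1/2*h_s_4 + 1/6*h_s_5

Substituting h_s_2 = 0 and rearranging gives the linear system (I - Q) h = 1:
  [11/12, -1/3, -1/6, -1/6] . (h_s_1, h_s_3, h_s_4, h_s_5) = 1
  [-1/6, 3/4, -1/12, -1/4] . (h_s_1, h_s_3, h_s_4, h_s_5) = 1
  [-1/6, -1/12, 7/12, -1/6] . (h_s_1, h_s_3, h_s_4, h_s_5) = 1
  [-1/12, -1/12, -1/2, 5/6] . (h_s_1, h_s_3, h_s_4, h_s_5) = 1

Solving yields:
  h_s_1 = 5628/1189
  h_s_3 = 5632/1189
  h_s_4 = 6252/1189
  h_s_5 = 6304/1189

Starting state is s_5, so the expected hitting time is h_s_5 = 6304/1189.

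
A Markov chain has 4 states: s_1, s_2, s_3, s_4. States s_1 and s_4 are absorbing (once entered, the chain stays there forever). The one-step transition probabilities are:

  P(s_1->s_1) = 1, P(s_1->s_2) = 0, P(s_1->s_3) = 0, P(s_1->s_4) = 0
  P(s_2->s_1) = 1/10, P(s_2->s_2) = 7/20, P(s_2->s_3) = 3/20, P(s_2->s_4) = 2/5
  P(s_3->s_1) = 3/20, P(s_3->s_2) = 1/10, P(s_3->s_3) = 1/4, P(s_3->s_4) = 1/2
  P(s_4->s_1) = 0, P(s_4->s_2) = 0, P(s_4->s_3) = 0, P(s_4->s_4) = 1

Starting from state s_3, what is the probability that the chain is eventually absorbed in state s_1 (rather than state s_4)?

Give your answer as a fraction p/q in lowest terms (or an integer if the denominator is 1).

Let a_i = P(absorbed in s_1 | start in state i).
Boundary conditions: a_s_1 = 1, a_s_4 = 0.
For each transient state i, a_i = sum_j P(i->j) * a_j:
  a_s_2 = 1/10*a_s_1 + 7/20*a_s_2 + 3/20*a_s_3 + 2/5*a_s_4
  a_s_3 = 3/20*a_s_1 + 1/10*a_s_2 + 1/4*a_s_3 + 1/2*a_s_4

Substituting a_s_1 = 1 and a_s_4 = 0, rearrange to (I - Q) a = r where r[i] = P(i -> s_1):
  [13/20, -3/20] . (a_s_2, a_s_3) = 1/10
  [-1/10, 3/4] . (a_s_2, a_s_3) = 3/20

Solving yields:
  a_s_2 = 13/63
  a_s_3 = 43/189

Starting state is s_3, so the absorption probability is a_s_3 = 43/189.

Answer: 43/189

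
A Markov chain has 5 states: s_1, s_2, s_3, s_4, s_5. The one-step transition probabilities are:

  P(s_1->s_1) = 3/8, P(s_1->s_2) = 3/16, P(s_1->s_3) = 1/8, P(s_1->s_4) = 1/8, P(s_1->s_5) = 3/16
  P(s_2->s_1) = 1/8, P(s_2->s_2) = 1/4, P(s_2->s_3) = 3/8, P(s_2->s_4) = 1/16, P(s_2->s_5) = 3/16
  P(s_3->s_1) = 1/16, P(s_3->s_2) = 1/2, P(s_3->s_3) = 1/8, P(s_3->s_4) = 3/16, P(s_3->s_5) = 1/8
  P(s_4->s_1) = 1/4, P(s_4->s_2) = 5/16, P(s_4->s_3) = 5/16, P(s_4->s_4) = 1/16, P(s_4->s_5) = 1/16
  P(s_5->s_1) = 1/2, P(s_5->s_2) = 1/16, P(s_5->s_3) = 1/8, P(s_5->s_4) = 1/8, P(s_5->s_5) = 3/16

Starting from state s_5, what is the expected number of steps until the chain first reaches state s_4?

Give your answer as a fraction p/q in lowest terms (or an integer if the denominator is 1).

Let h_i = expected steps to first reach s_4 from state i.
Boundary: h_s_4 = 0.
First-step equations for the other states:
  h_s_1 = 1 + 3/8*h_s_1 + 3/16*h_s_2 + 1/8*h_s_3 + 1/8*h_s_4 + 3/16*h_s_5
  h_s_2 = 1 + 1/8*h_s_1 + 1/4*h_s_2 + 3/8*h_s_3 + 1/16*h_s_4 + 3/16*h_s_5
  h_s_3 = 1 + 1/16*h_s_1 + 1/2*h_s_2 + 1/8*h_s_3 + 3/16*h_s_4 + 1/8*h_s_5
  h_s_5 = 1 + 1/2*h_s_1 + 1/16*h_s_2 + 1/8*h_s_3 + 1/8*h_s_4 + 3/16*h_s_5

Substituting h_s_4 = 0 and rearranging gives the linear system (I - Q) h = 1:
  [5/8, -3/16, -1/8, -3/16] . (h_s_1, h_s_2, h_s_3, h_s_5) = 1
  [-1/8, 3/4, -3/8, -3/16] . (h_s_1, h_s_2, h_s_3, h_s_5) = 1
  [-1/16, -1/2, 7/8, -1/8] . (h_s_1, h_s_2, h_s_3, h_s_5) = 1
  [-1/2, -1/16, -1/8, 13/16] . (h_s_1, h_s_2, h_s_3, h_s_5) = 1

Solving yields:
  h_s_1 = 14048/1709
  h_s_2 = 14816/1709
  h_s_3 = 13416/1709
  h_s_5 = 13952/1709

Starting state is s_5, so the expected hitting time is h_s_5 = 13952/1709.

Answer: 13952/1709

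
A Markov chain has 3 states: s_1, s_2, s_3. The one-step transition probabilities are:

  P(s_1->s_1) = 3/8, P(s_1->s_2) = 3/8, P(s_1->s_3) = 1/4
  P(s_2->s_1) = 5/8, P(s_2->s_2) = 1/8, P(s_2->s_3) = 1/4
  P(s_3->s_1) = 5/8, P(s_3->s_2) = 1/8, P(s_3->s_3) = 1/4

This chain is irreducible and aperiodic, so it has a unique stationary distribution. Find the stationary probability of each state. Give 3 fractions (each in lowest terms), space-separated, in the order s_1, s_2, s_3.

Answer: 1/2 1/4 1/4

Derivation:
The stationary distribution satisfies pi = pi * P, i.e.:
  pi_s_1 = 3/8*pi_s_1 + 5/8*pi_s_2 + 5/8*pi_s_3
  pi_s_2 = 3/8*pi_s_1 + 1/8*pi_s_2 + 1/8*pi_s_3
  pi_s_3 = 1/4*pi_s_1 + 1/4*pi_s_2 + 1/4*pi_s_3
with normalization: pi_s_1 + pi_s_2 + pi_s_3 = 1.

Using the first 2 balance equations plus normalization, the linear system A*pi = b is:
  [-5/8, 5/8, 5/8] . pi = 0
  [3/8, -7/8, 1/8] . pi = 0
  [1, 1, 1] . pi = 1

Solving yields:
  pi_s_1 = 1/2
  pi_s_2 = 1/4
  pi_s_3 = 1/4

Verification (pi * P):
  1/2*3/8 + 1/4*5/8 + 1/4*5/8 = 1/2 = pi_s_1  (ok)
  1/2*3/8 + 1/4*1/8 + 1/4*1/8 = 1/4 = pi_s_2  (ok)
  1/2*1/4 + 1/4*1/4 + 1/4*1/4 = 1/4 = pi_s_3  (ok)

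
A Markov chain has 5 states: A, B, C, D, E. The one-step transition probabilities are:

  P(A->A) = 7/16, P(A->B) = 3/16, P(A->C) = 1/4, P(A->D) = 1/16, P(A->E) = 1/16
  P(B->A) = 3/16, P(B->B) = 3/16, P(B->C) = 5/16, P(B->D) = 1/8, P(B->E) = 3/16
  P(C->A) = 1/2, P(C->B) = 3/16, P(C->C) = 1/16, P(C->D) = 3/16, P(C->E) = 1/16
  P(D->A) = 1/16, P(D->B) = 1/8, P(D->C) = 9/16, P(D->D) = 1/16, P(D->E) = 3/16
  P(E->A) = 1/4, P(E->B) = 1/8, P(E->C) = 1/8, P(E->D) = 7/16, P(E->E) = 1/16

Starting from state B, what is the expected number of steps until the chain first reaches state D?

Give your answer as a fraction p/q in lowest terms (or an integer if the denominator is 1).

Answer: 1696/253

Derivation:
Let h_i = expected steps to first reach D from state i.
Boundary: h_D = 0.
First-step equations for the other states:
  h_A = 1 + 7/16*h_A + 3/16*h_B + 1/4*h_C + 1/16*h_D + 1/16*h_E
  h_B = 1 + 3/16*h_A + 3/16*h_B + 5/16*h_C + 1/8*h_D + 3/16*h_E
  h_C = 1 + 1/2*h_A + 3/16*h_B + 1/16*h_C + 3/16*h_D + 1/16*h_E
  h_E = 1 + 1/4*h_A + 1/8*h_B + 1/8*h_C + 7/16*h_D + 1/16*h_E

Substituting h_D = 0 and rearranging gives the linear system (I - Q) h = 1:
  [9/16, -3/16, -1/4, -1/16] . (h_A, h_B, h_C, h_E) = 1
  [-3/16, 13/16, -5/16, -3/16] . (h_A, h_B, h_C, h_E) = 1
  [-1/2, -3/16, 15/16, -1/16] . (h_A, h_B, h_C, h_E) = 1
  [-1/4, -1/8, -1/8, 15/16] . (h_A, h_B, h_C, h_E) = 1

Solving yields:
  h_A = 78432/10373
  h_B = 1696/253
  h_C = 70176/10373
  h_E = 50608/10373

Starting state is B, so the expected hitting time is h_B = 1696/253.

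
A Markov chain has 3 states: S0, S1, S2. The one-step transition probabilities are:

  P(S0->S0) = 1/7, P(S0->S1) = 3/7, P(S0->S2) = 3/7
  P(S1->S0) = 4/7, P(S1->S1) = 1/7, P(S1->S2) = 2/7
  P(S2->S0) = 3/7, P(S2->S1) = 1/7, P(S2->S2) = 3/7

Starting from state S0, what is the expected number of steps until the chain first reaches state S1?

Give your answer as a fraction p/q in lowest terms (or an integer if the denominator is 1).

Answer: 49/15

Derivation:
Let h_i = expected steps to first reach S1 from state i.
Boundary: h_S1 = 0.
First-step equations for the other states:
  h_S0 = 1 + 1/7*h_S0 + 3/7*h_S1 + 3/7*h_S2
  h_S2 = 1 + 3/7*h_S0 + 1/7*h_S1 + 3/7*h_S2

Substituting h_S1 = 0 and rearranging gives the linear system (I - Q) h = 1:
  [6/7, -3/7] . (h_S0, h_S2) = 1
  [-3/7, 4/7] . (h_S0, h_S2) = 1

Solving yields:
  h_S0 = 49/15
  h_S2 = 21/5

Starting state is S0, so the expected hitting time is h_S0 = 49/15.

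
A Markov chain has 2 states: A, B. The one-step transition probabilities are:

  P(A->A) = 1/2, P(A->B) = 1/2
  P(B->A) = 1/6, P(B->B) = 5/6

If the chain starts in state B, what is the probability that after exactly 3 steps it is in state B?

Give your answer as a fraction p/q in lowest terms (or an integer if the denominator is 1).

Computing P^3 by repeated multiplication:
P^1 =
  A: [1/2, 1/2]
  B: [1/6, 5/6]
P^2 =
  A: [1/3, 2/3]
  B: [2/9, 7/9]
P^3 =
  A: [5/18, 13/18]
  B: [13/54, 41/54]

(P^3)[B -> B] = 41/54

Answer: 41/54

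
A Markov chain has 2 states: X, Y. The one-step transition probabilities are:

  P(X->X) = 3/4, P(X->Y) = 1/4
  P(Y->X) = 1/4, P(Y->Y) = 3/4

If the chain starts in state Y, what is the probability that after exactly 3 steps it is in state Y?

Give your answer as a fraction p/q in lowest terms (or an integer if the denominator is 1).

Answer: 9/16

Derivation:
Computing P^3 by repeated multiplication:
P^1 =
  X: [3/4, 1/4]
  Y: [1/4, 3/4]
P^2 =
  X: [5/8, 3/8]
  Y: [3/8, 5/8]
P^3 =
  X: [9/16, 7/16]
  Y: [7/16, 9/16]

(P^3)[Y -> Y] = 9/16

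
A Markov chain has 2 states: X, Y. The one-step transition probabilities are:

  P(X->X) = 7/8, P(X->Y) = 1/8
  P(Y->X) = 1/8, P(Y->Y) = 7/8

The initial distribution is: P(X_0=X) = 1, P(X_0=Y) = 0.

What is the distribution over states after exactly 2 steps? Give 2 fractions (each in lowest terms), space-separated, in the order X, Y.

Answer: 25/32 7/32

Derivation:
Propagating the distribution step by step (d_{t+1} = d_t * P):
d_0 = (X=1, Y=0)
  d_1[X] = 1*7/8 + 0*1/8 = 7/8
  d_1[Y] = 1*1/8 + 0*7/8 = 1/8
d_1 = (X=7/8, Y=1/8)
  d_2[X] = 7/8*7/8 + 1/8*1/8 = 25/32
  d_2[Y] = 7/8*1/8 + 1/8*7/8 = 7/32
d_2 = (X=25/32, Y=7/32)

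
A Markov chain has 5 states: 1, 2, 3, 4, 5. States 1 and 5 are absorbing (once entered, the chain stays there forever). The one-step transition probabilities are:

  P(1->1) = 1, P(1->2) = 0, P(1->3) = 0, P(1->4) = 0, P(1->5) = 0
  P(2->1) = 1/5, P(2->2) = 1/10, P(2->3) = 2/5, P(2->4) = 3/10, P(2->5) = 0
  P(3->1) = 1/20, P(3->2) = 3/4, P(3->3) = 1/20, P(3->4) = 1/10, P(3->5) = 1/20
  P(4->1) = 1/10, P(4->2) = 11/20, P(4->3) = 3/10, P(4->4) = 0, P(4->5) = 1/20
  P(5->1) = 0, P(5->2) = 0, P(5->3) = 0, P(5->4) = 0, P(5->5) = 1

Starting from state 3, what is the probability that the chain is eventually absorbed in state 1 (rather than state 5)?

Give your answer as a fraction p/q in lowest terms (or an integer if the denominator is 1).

Let a_i = P(absorbed in 1 | start in state i).
Boundary conditions: a_1 = 1, a_5 = 0.
For each transient state i, a_i = sum_j P(i->j) * a_j:
  a_2 = 1/5*a_1 + 1/10*a_2 + 2/5*a_3 + 3/10*a_4 + 0*a_5
  a_3 = 1/20*a_1 + 3/4*a_2 + 1/20*a_3 + 1/10*a_4 + 1/20*a_5
  a_4 = 1/10*a_1 + 11/20*a_2 + 3/10*a_3 + 0*a_4 + 1/20*a_5

Substituting a_1 = 1 and a_5 = 0, rearrange to (I - Q) a = r where r[i] = P(i -> 1):
  [9/10, -2/5, -3/10] . (a_2, a_3, a_4) = 1/5
  [-3/4, 19/20, -1/10] . (a_2, a_3, a_4) = 1/20
  [-11/20, -3/10, 1] . (a_2, a_3, a_4) = 1/10

Solving yields:
  a_2 = 964/1127
  a_3 = 131/161
  a_4 = 918/1127

Starting state is 3, so the absorption probability is a_3 = 131/161.

Answer: 131/161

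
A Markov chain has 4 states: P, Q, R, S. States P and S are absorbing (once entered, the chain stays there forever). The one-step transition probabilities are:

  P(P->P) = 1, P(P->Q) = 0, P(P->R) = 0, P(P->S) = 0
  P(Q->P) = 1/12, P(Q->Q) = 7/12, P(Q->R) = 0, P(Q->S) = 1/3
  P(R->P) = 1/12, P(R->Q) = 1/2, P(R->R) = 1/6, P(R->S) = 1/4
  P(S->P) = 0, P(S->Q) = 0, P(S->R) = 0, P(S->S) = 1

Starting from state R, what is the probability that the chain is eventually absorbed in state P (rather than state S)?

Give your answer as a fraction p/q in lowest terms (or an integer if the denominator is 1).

Answer: 11/50

Derivation:
Let a_i = P(absorbed in P | start in state i).
Boundary conditions: a_P = 1, a_S = 0.
For each transient state i, a_i = sum_j P(i->j) * a_j:
  a_Q = 1/12*a_P + 7/12*a_Q + 0*a_R + 1/3*a_S
  a_R = 1/12*a_P + 1/2*a_Q + 1/6*a_R + 1/4*a_S

Substituting a_P = 1 and a_S = 0, rearrange to (I - Q) a = r where r[i] = P(i -> P):
  [5/12, 0] . (a_Q, a_R) = 1/12
  [-1/2, 5/6] . (a_Q, a_R) = 1/12

Solving yields:
  a_Q = 1/5
  a_R = 11/50

Starting state is R, so the absorption probability is a_R = 11/50.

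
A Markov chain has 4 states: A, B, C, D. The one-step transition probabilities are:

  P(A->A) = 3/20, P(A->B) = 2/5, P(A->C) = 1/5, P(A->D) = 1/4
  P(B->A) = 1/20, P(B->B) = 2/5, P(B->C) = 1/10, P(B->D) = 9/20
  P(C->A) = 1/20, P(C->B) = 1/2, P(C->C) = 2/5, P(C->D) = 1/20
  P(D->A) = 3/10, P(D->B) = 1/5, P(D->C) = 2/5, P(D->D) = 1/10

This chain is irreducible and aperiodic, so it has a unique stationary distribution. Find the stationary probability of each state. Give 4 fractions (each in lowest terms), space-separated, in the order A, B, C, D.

Answer: 244/2007 760/2007 526/2007 53/223

Derivation:
The stationary distribution satisfies pi = pi * P, i.e.:
  pi_A = 3/20*pi_A + 1/20*pi_B + 1/20*pi_C + 3/10*pi_D
  pi_B = 2/5*pi_A + 2/5*pi_B + 1/2*pi_C + 1/5*pi_D
  pi_C = 1/5*pi_A + 1/10*pi_B + 2/5*pi_C + 2/5*pi_D
  pi_D = 1/4*pi_A + 9/20*pi_B + 1/20*pi_C + 1/10*pi_D
with normalization: pi_A + pi_B + pi_C + pi_D = 1.

Using the first 3 balance equations plus normalization, the linear system A*pi = b is:
  [-17/20, 1/20, 1/20, 3/10] . pi = 0
  [2/5, -3/5, 1/2, 1/5] . pi = 0
  [1/5, 1/10, -3/5, 2/5] . pi = 0
  [1, 1, 1, 1] . pi = 1

Solving yields:
  pi_A = 244/2007
  pi_B = 760/2007
  pi_C = 526/2007
  pi_D = 53/223

Verification (pi * P):
  244/2007*3/20 + 760/2007*1/20 + 526/2007*1/20 + 53/223*3/10 = 244/2007 = pi_A  (ok)
  244/2007*2/5 + 760/2007*2/5 + 526/2007*1/2 + 53/223*1/5 = 760/2007 = pi_B  (ok)
  244/2007*1/5 + 760/2007*1/10 + 526/2007*2/5 + 53/223*2/5 = 526/2007 = pi_C  (ok)
  244/2007*1/4 + 760/2007*9/20 + 526/2007*1/20 + 53/223*1/10 = 53/223 = pi_D  (ok)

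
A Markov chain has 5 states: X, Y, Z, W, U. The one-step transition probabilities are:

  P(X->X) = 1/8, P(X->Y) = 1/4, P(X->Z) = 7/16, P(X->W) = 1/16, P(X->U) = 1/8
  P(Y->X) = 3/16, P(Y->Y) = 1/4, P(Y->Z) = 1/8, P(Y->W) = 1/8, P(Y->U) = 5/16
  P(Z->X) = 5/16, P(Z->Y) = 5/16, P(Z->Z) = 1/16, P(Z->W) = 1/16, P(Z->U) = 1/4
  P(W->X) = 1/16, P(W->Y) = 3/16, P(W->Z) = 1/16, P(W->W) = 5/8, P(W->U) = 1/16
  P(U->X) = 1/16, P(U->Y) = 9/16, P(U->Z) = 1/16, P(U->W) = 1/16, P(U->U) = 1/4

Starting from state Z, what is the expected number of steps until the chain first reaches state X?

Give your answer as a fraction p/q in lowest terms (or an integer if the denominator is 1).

Let h_i = expected steps to first reach X from state i.
Boundary: h_X = 0.
First-step equations for the other states:
  h_Y = 1 + 3/16*h_X + 1/4*h_Y + 1/8*h_Z + 1/8*h_W + 5/16*h_U
  h_Z = 1 + 5/16*h_X + 5/16*h_Y + 1/16*h_Z + 1/16*h_W + 1/4*h_U
  h_W = 1 + 1/16*h_X + 3/16*h_Y + 1/16*h_Z + 5/8*h_W + 1/16*h_U
  h_U = 1 + 1/16*h_X + 9/16*h_Y + 1/16*h_Z + 1/16*h_W + 1/4*h_U

Substituting h_X = 0 and rearranging gives the linear system (I - Q) h = 1:
  [3/4, -1/8, -1/8, -5/16] . (h_Y, h_Z, h_W, h_U) = 1
  [-5/16, 15/16, -1/16, -1/4] . (h_Y, h_Z, h_W, h_U) = 1
  [-3/16, -1/16, 3/8, -1/16] . (h_Y, h_Z, h_W, h_U) = 1
  [-9/16, -1/16, -1/16, 3/4] . (h_Y, h_Z, h_W, h_U) = 1

Solving yields:
  h_Y = 8896/1271
  h_Z = 7680/1271
  h_W = 10768/1271
  h_U = 9904/1271

Starting state is Z, so the expected hitting time is h_Z = 7680/1271.

Answer: 7680/1271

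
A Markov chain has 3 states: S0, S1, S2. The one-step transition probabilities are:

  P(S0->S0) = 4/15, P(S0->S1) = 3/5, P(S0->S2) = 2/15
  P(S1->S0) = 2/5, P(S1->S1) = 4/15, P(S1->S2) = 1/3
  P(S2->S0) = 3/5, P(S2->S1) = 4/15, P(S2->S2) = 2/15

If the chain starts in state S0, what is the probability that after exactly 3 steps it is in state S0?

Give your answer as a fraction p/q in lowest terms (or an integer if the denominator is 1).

Computing P^3 by repeated multiplication:
P^1 =
  S0: [4/15, 3/5, 2/15]
  S1: [2/5, 4/15, 1/3]
  S2: [3/5, 4/15, 2/15]
P^2 =
  S0: [88/225, 16/45, 19/75]
  S1: [31/75, 2/5, 14/75]
  S2: [26/75, 7/15, 14/75]
P^3 =
  S0: [269/675, 268/675, 46/225]
  S1: [86/225, 91/225, 16/75]
  S2: [88/225, 86/225, 17/75]

(P^3)[S0 -> S0] = 269/675

Answer: 269/675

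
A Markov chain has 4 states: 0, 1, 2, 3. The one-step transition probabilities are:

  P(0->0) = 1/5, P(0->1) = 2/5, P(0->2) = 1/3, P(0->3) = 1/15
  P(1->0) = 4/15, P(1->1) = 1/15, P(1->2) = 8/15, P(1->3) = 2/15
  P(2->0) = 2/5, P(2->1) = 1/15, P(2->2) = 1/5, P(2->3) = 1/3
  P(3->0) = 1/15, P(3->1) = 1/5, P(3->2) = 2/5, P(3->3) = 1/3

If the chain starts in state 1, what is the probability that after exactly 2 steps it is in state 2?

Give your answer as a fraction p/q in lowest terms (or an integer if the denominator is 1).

Answer: 64/225

Derivation:
Computing P^2 by repeated multiplication:
P^1 =
  0: [1/5, 2/5, 1/3, 1/15]
  1: [4/15, 1/15, 8/15, 2/15]
  2: [2/5, 1/15, 1/5, 1/3]
  3: [1/15, 1/5, 2/5, 1/3]
P^2 =
  0: [64/225, 32/225, 28/75, 1/5]
  1: [22/75, 13/75, 64/225, 56/225]
  2: [1/5, 11/45, 77/225, 16/75]
  3: [56/225, 2/15, 77/225, 62/225]

(P^2)[1 -> 2] = 64/225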